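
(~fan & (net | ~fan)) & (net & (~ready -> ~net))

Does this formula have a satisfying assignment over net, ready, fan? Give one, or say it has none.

net = True, ready = True, fan = False

  ~fan & (net | ~fan) = True
    ~fan = True
    net | ~fan = True
      ~fan = True
  net & (~ready -> ~net) = True
    ~ready -> ~net = True
      ~ready = False
      ~net = False
Both conjuncts True, so the formula holds.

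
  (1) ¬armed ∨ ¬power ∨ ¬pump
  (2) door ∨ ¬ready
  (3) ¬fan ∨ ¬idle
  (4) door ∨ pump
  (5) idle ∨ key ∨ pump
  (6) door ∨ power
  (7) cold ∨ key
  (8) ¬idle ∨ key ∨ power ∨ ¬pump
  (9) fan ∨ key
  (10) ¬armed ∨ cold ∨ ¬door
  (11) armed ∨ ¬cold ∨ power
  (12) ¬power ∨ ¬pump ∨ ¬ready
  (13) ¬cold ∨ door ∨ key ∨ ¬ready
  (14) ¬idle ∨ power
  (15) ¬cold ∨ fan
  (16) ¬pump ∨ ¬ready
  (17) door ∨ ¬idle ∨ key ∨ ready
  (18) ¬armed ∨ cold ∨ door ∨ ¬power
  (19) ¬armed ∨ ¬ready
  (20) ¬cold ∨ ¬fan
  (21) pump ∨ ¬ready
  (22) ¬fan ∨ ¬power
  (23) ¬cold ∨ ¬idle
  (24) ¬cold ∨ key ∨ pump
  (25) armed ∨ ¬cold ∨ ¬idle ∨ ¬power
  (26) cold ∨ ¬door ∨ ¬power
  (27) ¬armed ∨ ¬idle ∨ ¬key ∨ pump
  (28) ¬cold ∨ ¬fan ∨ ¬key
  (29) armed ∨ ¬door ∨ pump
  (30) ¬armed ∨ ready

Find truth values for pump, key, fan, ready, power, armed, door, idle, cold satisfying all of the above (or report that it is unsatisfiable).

pump = True, key = True, fan = False, ready = False, power = True, armed = False, door = False, idle = False, cold = False

Set pump = True.
  then (¬pump ∨ ¬ready) forces ready = False.
  then (¬armed ∨ ready) forces armed = False.
Try key = False:
  (cold ∨ key) forces cold = True.
  (fan ∨ key) forces fan = True.
  clause (¬cold ∨ ¬fan) is falsified — backtrack.
So key = True.
Set fan = False.
  then (¬cold ∨ fan) forces cold = False.
Set power = True.
  then (cold ∨ ¬door ∨ ¬power) forces door = False.
Set idle = False.
All clauses satisfied.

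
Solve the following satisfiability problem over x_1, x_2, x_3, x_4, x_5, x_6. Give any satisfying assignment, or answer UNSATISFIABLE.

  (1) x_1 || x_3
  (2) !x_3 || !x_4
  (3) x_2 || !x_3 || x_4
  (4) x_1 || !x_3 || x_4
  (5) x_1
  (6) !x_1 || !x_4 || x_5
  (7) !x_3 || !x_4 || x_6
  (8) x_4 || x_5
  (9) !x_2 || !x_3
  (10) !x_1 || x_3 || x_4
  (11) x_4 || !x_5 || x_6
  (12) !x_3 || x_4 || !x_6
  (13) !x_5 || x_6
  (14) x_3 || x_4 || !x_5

Unit clause (x_1) forces x_1 = True.
Set x_2 = False.
Set x_3 = False.
  then (!x_1 || x_3 || x_4) forces x_4 = True.
  then (!x_1 || !x_4 || x_5) forces x_5 = True.
  then (!x_5 || x_6) forces x_6 = True.
All clauses satisfied.

x_1 = True, x_2 = False, x_3 = False, x_4 = True, x_5 = True, x_6 = True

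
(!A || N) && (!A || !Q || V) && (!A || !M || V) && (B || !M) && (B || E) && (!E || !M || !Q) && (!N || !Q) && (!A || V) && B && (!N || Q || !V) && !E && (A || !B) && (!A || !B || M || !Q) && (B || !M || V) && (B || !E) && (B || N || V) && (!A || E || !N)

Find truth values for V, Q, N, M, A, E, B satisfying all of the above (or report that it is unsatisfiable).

Unsatisfiable

Case E = True:
  Clause (!E) is falsified — contradiction.
Case E = False:
  (B || E) forces B = True.
  (A || !B) forces A = True.
  (!A || N) forces N = True.
  Clause (!A || E || !N) is falsified — contradiction.
Both cases fail, so the formula is unsatisfiable.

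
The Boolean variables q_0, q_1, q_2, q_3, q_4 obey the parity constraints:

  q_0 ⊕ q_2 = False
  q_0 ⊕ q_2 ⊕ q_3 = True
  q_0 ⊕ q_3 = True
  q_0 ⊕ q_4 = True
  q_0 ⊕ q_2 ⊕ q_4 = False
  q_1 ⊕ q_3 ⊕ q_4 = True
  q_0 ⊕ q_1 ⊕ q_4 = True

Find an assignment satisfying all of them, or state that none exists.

The formula is unsatisfiable.

Adding constraints 2, 3, 4, 5 mod 2: every variable appears an even number of times on the left, so the left side is 0.
But the right sides sum to 1 (mod 2). 0 ≠ 1 — the system is inconsistent.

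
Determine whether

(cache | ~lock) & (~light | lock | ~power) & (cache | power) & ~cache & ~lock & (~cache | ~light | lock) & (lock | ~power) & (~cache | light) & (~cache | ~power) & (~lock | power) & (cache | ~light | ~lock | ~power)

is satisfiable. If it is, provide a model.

Unsatisfiable

Case cache = True:
  Clause (~cache) is falsified — contradiction.
Case cache = False:
  (cache | ~lock) forces lock = False.
  (cache | power) forces power = True.
  Clause (lock | ~power) is falsified — contradiction.
Both cases fail, so the formula is unsatisfiable.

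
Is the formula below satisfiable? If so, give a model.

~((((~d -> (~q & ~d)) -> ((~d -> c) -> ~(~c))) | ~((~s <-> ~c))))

q=T, c=F, s=F, d=T

  ~((((~d -> (~q & ~d)) -> ((~d -> c) -> ~(~c))) | ~((~s <-> ~c)))) = True
    ((~d -> (~q & ~d)) -> ((~d -> c) -> ~(~c))) | ~((~s <-> ~c)) = False
      (~d -> (~q & ~d)) -> ((~d -> c) -> ~(~c)) = False
        ~d -> (~q & ~d) = True
          ~d = False
          ~q & ~d = False
            ~q = False
            ~d = False
        (~d -> c) -> ~(~c) = False
          ~d -> c = True
            ~d = False
          ~(~c) = False
            ~c = True
      ~((~s <-> ~c)) = False
        ~s <-> ~c = True
          ~s = True
          ~c = True
The formula evaluates to True.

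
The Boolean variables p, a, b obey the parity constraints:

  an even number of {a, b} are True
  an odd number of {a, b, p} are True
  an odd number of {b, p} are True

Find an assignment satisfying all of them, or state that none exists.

p = True; a = False; b = False

{a, b}: 0 true → even ✓
{a, b, p}: 1 true → odd ✓
{b, p}: 1 true → odd ✓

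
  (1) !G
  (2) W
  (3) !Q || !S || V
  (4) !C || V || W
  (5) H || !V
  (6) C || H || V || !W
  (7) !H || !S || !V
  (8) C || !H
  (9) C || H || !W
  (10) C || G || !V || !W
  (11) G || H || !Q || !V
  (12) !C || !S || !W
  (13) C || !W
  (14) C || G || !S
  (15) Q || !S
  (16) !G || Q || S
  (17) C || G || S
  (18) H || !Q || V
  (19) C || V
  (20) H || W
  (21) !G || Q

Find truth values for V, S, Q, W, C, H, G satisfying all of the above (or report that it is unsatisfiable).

Unit clause (!G) forces G = False.
Unit clause (W) forces W = True.
In (C || !W) only C is left, so C = True.
In (!C || !S || !W) only !S is left, so S = False.
Set V = False.
Set Q = True.
  then (H || !Q || V) forces H = True.
All clauses satisfied.

V=F, S=F, Q=T, W=T, C=T, H=T, G=F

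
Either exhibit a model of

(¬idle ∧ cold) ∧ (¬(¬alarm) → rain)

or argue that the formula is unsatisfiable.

cold = True, rain = True, idle = False, alarm = True

  ¬idle ∧ cold = True
    ¬idle = True
  ¬(¬alarm) → rain = True
    ¬(¬alarm) = True
      ¬alarm = False
Both conjuncts True, so the formula holds.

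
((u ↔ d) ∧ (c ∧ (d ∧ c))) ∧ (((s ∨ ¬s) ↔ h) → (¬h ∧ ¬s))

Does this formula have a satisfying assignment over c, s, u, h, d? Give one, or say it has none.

c = True, s = True, u = True, h = False, d = True

  (u ↔ d) ∧ (c ∧ (d ∧ c)) = True
    u ↔ d = True
    c ∧ (d ∧ c) = True
      d ∧ c = True
  ((s ∨ ¬s) ↔ h) → (¬h ∧ ¬s) = True
    (s ∨ ¬s) ↔ h = False
      s ∨ ¬s = True
        ¬s = False
    ¬h ∧ ¬s = False
      ¬h = True
      ¬s = False
Both conjuncts True, so the formula holds.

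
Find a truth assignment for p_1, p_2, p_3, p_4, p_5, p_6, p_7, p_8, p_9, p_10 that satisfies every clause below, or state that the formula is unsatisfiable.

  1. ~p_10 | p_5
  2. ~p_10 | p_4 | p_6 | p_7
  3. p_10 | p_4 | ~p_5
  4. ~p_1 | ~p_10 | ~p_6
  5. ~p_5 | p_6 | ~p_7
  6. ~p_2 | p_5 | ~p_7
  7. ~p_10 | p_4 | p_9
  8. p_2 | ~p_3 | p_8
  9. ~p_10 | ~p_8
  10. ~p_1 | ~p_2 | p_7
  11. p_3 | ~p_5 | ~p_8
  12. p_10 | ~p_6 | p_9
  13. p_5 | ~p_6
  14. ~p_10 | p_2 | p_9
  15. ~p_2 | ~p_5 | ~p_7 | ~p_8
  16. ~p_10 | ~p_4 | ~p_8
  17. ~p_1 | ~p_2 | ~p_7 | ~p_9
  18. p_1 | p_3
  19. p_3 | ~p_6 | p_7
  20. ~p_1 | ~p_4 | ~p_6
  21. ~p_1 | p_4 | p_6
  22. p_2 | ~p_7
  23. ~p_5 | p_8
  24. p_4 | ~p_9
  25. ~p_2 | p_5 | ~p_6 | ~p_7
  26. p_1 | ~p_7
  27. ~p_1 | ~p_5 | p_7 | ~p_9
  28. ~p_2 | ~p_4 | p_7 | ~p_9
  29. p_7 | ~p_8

Set p_1 = True.
Set p_2 = False.
  then (p_2 | ~p_7) forces p_7 = False.
  then (p_7 | ~p_8) forces p_8 = False.
  then (p_2 | ~p_3 | p_8) forces p_3 = False.
  then (p_3 | ~p_6 | p_7) forces p_6 = False.
  then (~p_1 | p_4 | p_6) forces p_4 = True.
  then (~p_5 | p_8) forces p_5 = False.
  then (~p_10 | p_5) forces p_10 = False.
Set p_9 = True.
All clauses satisfied.

p_1 = True, p_2 = False, p_3 = False, p_4 = True, p_5 = False, p_6 = False, p_7 = False, p_8 = False, p_9 = True, p_10 = False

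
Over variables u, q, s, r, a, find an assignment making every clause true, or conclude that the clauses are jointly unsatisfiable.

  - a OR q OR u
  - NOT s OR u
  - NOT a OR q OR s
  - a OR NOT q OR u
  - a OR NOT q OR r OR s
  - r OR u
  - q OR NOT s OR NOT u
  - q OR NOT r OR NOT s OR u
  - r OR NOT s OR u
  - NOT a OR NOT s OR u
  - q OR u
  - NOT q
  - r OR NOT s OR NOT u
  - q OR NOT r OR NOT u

Unit clause (NOT q) forces q = False.
In (q OR u) only u is left, so u = True.
In (q OR NOT r OR NOT u) only NOT r is left, so r = False.
In (q OR NOT s OR NOT u) only NOT s is left, so s = False.
In (NOT a OR q OR s) only NOT a is left, so a = False.
All clauses satisfied.

u: True; q: False; s: False; r: False; a: False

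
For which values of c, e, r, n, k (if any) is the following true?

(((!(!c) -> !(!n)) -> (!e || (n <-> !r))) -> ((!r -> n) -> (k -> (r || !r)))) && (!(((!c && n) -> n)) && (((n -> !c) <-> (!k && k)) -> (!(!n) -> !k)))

The conjunct !(((!c && n) -> n)) is unsatisfiable on its own:
  c=F, n=F: evaluates to False.
  c=F, n=T: evaluates to False.
  c=T, n=F: evaluates to False.
  c=T, n=T: evaluates to False.
So the whole conjunction is unsatisfiable.

UNSATISFIABLE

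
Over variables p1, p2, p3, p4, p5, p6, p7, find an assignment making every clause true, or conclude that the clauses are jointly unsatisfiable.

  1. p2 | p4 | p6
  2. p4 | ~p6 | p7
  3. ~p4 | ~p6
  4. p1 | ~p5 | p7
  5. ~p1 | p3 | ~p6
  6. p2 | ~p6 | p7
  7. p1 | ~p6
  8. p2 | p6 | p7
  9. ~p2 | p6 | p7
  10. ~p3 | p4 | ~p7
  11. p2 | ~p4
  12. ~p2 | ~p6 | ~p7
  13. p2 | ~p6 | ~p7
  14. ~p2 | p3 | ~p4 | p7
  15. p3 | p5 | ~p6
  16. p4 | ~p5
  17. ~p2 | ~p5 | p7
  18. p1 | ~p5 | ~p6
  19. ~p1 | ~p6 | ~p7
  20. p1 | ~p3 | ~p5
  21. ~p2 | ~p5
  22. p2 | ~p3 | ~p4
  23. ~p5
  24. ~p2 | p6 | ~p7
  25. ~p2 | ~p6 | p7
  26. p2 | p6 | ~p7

Case p6 = True:
  (~p4 | ~p6) forces p4 = False.
  (p4 | ~p6 | p7) forces p7 = True.
  (p1 | ~p6) forces p1 = True.
  Clause (~p1 | ~p6 | ~p7) is falsified — contradiction.
Case p6 = False:
  (~p5) forces p5 = False.
  If p2 = True:
    (~p2 | p6 | p7) forces p7 = True.
    clause (~p2 | p6 | ~p7) is falsified.
  If p2 = False:
    (p2 | p4 | p6) forces p4 = True.
    clause (p2 | ~p4) is falsified.
  Every sub-case reaches a contradiction.
Both cases fail, so the formula is unsatisfiable.

UNSATISFIABLE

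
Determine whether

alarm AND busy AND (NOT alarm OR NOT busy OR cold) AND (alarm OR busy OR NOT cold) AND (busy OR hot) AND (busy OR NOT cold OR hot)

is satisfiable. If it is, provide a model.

busy = True, alarm = True, cold = True, hot = True

Unit clause (alarm) forces alarm = True.
Unit clause (busy) forces busy = True.
In (NOT alarm OR NOT busy OR cold) only cold is left, so cold = True.
Set hot = True.
Check each clause:
  (alarm): alarm holds.
  (busy): busy holds.
  (NOT alarm OR NOT busy OR cold): cold holds.
  (alarm OR busy OR NOT cold): alarm holds.
  (busy OR hot): busy holds.
  (busy OR NOT cold OR hot): busy holds.
All clauses satisfied.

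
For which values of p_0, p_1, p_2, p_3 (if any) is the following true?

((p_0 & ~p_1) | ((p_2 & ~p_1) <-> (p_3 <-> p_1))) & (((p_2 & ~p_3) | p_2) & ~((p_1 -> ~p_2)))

p_0: False; p_1: True; p_2: True; p_3: False

  (p_0 & ~p_1) | ((p_2 & ~p_1) <-> (p_3 <-> p_1)) = True
    p_0 & ~p_1 = False
      ~p_1 = False
    (p_2 & ~p_1) <-> (p_3 <-> p_1) = True
      p_2 & ~p_1 = False
        ~p_1 = False
      p_3 <-> p_1 = False
  ((p_2 & ~p_3) | p_2) & ~((p_1 -> ~p_2)) = True
    (p_2 & ~p_3) | p_2 = True
      p_2 & ~p_3 = True
        ~p_3 = True
    ~((p_1 -> ~p_2)) = True
      p_1 -> ~p_2 = False
        ~p_2 = False
Both conjuncts True, so the formula holds.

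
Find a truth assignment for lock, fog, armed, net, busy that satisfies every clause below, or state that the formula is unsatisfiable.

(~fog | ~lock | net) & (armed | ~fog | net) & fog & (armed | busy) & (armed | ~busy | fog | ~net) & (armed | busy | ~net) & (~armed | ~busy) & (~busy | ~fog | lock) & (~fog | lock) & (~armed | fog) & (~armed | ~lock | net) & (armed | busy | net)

Unit clause (fog) forces fog = True.
In (~fog | lock) only lock is left, so lock = True.
In (~fog | ~lock | net) only net is left, so net = True.
Set armed = False.
  then (armed | busy) forces busy = True.
All clauses satisfied.

lock: True; fog: True; armed: False; net: True; busy: True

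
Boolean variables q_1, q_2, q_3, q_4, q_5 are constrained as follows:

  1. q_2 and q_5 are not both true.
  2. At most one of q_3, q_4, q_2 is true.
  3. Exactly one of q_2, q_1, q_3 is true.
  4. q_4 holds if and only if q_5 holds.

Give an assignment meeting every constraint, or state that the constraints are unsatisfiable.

q_1=T, q_2=F, q_3=F, q_4=F, q_5=F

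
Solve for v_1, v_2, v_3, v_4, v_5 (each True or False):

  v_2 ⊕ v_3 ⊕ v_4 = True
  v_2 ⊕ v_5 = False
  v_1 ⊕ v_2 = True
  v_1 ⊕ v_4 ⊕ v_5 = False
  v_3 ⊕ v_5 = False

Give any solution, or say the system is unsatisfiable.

v_1 = False, v_2 = True, v_3 = True, v_4 = True, v_5 = True

v_2 ⊕ v_3 ⊕ v_4 = T ⊕ T ⊕ T = True ✓
v_2 ⊕ v_5 = T ⊕ T = False ✓
v_1 ⊕ v_2 = F ⊕ T = True ✓
v_1 ⊕ v_4 ⊕ v_5 = F ⊕ T ⊕ T = False ✓
v_3 ⊕ v_5 = T ⊕ T = False ✓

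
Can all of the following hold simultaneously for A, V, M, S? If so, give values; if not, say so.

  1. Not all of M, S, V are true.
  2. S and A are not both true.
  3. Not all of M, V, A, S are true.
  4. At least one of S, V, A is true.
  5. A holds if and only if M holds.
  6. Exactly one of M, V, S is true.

A = True, V = False, M = True, S = False

  (1) {M, S, V}: 1/3 true — not all ✓
  (2) S=F, A=T — not both ✓
  (3) {M, V, A, S}: 2/4 true — not all ✓
  (4) {S, V, A}: 1 true — at least one ✓
  (5) A=T, M=T — same ✓
  (6) {M, V, S}: 1 true — exactly one ✓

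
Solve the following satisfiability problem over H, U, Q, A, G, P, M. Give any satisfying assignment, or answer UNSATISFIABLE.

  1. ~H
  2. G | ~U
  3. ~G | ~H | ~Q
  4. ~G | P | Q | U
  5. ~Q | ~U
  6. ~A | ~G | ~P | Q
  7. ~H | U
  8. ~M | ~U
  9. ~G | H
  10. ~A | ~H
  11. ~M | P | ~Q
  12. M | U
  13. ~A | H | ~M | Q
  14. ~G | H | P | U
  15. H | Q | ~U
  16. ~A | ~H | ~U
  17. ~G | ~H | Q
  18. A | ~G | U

Unit clause (~H) forces H = False.
In (~G | H) only ~G is left, so G = False.
In (G | ~U) only ~U is left, so U = False.
In (M | U) only M is left, so M = True.
Set Q = False.
  then (~A | H | ~M | Q) forces A = False.
Set P = False.
All clauses satisfied.

H = False, U = False, Q = False, A = False, G = False, P = False, M = True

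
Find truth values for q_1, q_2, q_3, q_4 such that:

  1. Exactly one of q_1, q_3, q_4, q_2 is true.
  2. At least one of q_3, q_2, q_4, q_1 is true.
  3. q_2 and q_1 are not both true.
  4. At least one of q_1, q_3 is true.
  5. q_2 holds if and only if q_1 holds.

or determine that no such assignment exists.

q_1 = False; q_2 = False; q_3 = True; q_4 = False

  (1) {q_1, q_3, q_4, q_2}: 1 true — exactly one ✓
  (2) {q_3, q_2, q_4, q_1}: 1 true — at least one ✓
  (3) q_2=F, q_1=F — not both ✓
  (4) {q_1, q_3}: 1 true — at least one ✓
  (5) q_2=F, q_1=F — same ✓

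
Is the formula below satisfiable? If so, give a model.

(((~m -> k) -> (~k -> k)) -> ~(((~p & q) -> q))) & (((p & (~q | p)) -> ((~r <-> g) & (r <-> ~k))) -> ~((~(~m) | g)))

k: False, p: True, m: True, r: False, q: False, g: False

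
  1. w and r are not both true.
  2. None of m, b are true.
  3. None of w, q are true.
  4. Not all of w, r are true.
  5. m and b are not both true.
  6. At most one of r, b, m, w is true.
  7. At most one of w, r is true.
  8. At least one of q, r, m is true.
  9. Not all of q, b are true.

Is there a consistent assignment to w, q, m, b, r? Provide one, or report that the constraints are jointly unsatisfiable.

w: False, q: False, m: False, b: False, r: True

  (1) w=F, r=T — not both ✓
  (2) {m, b}: 0 true — none ✓
  (3) {w, q}: 0 true — none ✓
  (4) {w, r}: 1/2 true — not all ✓
  (5) m=F, b=F — not both ✓
  (6) {r, b, m, w}: 1 true — at most one ✓
  (7) {w, r}: 1 true — at most one ✓
  (8) {q, r, m}: 1 true — at least one ✓
  (9) {q, b}: 0/2 true — not all ✓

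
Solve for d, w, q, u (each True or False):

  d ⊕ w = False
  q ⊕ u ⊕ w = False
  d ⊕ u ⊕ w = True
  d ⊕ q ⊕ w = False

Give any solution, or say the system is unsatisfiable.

d=T, w=T, q=F, u=T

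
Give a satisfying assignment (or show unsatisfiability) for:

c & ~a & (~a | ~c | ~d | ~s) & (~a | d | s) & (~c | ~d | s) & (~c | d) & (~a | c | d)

c: True; d: True; a: False; s: True

Unit clause (c) forces c = True.
Unit clause (~a) forces a = False.
In (~c | d) only d is left, so d = True.
In (~c | ~d | s) only s is left, so s = True.
All clauses satisfied.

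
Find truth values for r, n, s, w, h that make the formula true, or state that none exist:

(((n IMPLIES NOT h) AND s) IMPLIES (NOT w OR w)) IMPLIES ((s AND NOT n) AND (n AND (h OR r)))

The formula is unsatisfiable.

Case n = True: the formula simplifies to NOT (((NOT h AND s) IMPLIES (NOT w OR w))).
  w = True: this becomes NOT (((NOT h AND s) IMPLIES True)) = False.
  w = False: this becomes NOT (((NOT h AND s) IMPLIES True)) = False.
Case n = False: the formula simplifies to NOT ((s IMPLIES (NOT w OR w))).
  w = True: this becomes NOT ((s IMPLIES True)) = False.
  w = False: this becomes NOT ((s IMPLIES True)) = False.
Both cases fail — unsatisfiable.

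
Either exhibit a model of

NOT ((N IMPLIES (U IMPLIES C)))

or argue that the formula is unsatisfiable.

N = True; C = False; U = True

  NOT ((N IMPLIES (U IMPLIES C))) = True
    N IMPLIES (U IMPLIES C) = False
      U IMPLIES C = False
The formula evaluates to True.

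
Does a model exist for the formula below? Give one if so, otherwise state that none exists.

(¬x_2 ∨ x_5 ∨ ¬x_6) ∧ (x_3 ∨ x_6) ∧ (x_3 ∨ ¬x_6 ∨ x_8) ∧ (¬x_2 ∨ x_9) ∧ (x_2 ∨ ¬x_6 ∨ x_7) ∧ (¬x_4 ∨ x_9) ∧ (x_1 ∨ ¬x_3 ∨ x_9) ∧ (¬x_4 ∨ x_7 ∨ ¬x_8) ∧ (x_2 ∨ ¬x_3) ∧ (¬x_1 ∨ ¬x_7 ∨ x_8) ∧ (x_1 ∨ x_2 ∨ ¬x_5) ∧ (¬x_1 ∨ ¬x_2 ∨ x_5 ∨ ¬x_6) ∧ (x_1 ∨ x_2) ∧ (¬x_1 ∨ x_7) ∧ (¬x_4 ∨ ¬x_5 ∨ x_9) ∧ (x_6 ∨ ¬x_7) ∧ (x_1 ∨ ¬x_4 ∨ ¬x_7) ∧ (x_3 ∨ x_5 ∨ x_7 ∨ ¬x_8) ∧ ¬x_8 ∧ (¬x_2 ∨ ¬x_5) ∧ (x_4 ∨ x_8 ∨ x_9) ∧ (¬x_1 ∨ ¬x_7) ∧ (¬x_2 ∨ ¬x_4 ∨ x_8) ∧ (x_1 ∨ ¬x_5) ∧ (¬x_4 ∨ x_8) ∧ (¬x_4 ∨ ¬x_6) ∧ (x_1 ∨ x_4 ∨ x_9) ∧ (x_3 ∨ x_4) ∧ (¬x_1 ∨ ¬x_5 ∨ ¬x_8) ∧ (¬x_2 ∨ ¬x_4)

x_1 = False, x_2 = True, x_3 = True, x_4 = False, x_5 = False, x_6 = False, x_7 = False, x_8 = False, x_9 = True

Unit clause (¬x_8) forces x_8 = False.
In (¬x_4 ∨ x_8) only ¬x_4 is left, so x_4 = False.
In (x_3 ∨ x_4) only x_3 is left, so x_3 = True.
In (x_2 ∨ ¬x_3) only x_2 is left, so x_2 = True.
In (¬x_2 ∨ ¬x_5) only ¬x_5 is left, so x_5 = False.
In (x_4 ∨ x_8 ∨ x_9) only x_9 is left, so x_9 = True.
In (¬x_2 ∨ x_5 ∨ ¬x_6) only ¬x_6 is left, so x_6 = False.
In (x_6 ∨ ¬x_7) only ¬x_7 is left, so x_7 = False.
In (¬x_1 ∨ x_7) only ¬x_1 is left, so x_1 = False.
All clauses satisfied.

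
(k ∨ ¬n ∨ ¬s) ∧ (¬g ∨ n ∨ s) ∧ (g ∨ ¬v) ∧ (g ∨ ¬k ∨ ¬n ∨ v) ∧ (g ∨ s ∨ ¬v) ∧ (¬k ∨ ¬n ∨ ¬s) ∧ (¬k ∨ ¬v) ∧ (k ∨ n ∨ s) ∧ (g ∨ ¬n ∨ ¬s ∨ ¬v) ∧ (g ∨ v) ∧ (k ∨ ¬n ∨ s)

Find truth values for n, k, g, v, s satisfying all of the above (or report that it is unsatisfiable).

n: True, k: True, g: True, v: False, s: False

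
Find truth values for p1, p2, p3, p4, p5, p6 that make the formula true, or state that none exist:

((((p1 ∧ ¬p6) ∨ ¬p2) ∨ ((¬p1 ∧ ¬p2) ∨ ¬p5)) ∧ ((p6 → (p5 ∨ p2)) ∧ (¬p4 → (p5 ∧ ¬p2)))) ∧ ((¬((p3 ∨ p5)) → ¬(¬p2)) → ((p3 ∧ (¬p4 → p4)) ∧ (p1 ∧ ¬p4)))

p1=F, p2=F, p3=F, p4=T, p5=F, p6=F

  (((p1 ∧ ¬p6) ∨ ¬p2) ∨ ((¬p1 ∧ ¬p2) ∨ ¬p5)) ∧ ((p6 → (p5 ∨ p2)) ∧ (¬p4 → (p5 ∧ ¬p2))) = True
    ((p1 ∧ ¬p6) ∨ ¬p2) ∨ ((¬p1 ∧ ¬p2) ∨ ¬p5) = True
      (p1 ∧ ¬p6) ∨ ¬p2 = True
        p1 ∧ ¬p6 = False
          ¬p6 = True
        ¬p2 = True
      (¬p1 ∧ ¬p2) ∨ ¬p5 = True
        ¬p1 ∧ ¬p2 = True
          ¬p1 = True
          ¬p2 = True
        ¬p5 = True
    (p6 → (p5 ∨ p2)) ∧ (¬p4 → (p5 ∧ ¬p2)) = True
      p6 → (p5 ∨ p2) = True
        p5 ∨ p2 = False
      ¬p4 → (p5 ∧ ¬p2) = True
        ¬p4 = False
        p5 ∧ ¬p2 = False
          ¬p2 = True
  (¬((p3 ∨ p5)) → ¬(¬p2)) → ((p3 ∧ (¬p4 → p4)) ∧ (p1 ∧ ¬p4)) = True
    ¬((p3 ∨ p5)) → ¬(¬p2) = False
      ¬((p3 ∨ p5)) = True
        p3 ∨ p5 = False
      ¬(¬p2) = False
        ¬p2 = True
    (p3 ∧ (¬p4 → p4)) ∧ (p1 ∧ ¬p4) = False
      p3 ∧ (¬p4 → p4) = False
        ¬p4 → p4 = True
          ¬p4 = False
      p1 ∧ ¬p4 = False
        ¬p4 = False
Both conjuncts True, so the formula holds.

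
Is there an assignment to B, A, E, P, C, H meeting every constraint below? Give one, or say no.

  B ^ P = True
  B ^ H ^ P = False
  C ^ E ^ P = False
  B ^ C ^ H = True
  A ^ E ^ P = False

B = False, A = False, E = True, P = True, C = False, H = True

B ^ P = F ^ T = True ✓
B ^ H ^ P = F ^ T ^ T = False ✓
C ^ E ^ P = F ^ T ^ T = False ✓
B ^ C ^ H = F ^ F ^ T = True ✓
A ^ E ^ P = F ^ T ^ T = False ✓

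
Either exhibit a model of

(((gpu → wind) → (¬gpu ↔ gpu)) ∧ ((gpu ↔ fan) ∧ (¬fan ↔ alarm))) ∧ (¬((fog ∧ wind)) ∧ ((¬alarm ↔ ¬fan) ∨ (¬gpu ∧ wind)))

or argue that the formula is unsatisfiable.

UNSATISFIABLE

Case gpu = True: the formula simplifies to (¬wind ∧ (fan ∧ (¬fan ↔ alarm))) ∧ (¬((fog ∧ wind)) ∧ (¬alarm ↔ ¬fan)).
  wind = True: the conjunct ¬wind is False.
  wind = False: simplifies to (fan ∧ (¬fan ↔ alarm)) ∧ (¬alarm ↔ ¬fan).
    fan = True: simplifies to ¬alarm ∧ alarm.
      alarm = True: the conjunct ¬alarm is False.
      alarm = False: the conjunct alarm is False.
    fan = False: the conjunct fan is False.
Case gpu = False: the conjunct (gpu → wind) → (¬gpu ↔ gpu) becomes (False → wind) → (True ↔ False) = False.
Both cases fail — unsatisfiable.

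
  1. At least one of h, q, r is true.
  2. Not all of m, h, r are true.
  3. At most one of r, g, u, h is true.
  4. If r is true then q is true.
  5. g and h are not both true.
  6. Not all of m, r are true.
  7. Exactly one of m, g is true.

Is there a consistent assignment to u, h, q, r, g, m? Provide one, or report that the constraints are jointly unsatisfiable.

u: True, h: False, q: True, r: False, g: False, m: True

  (1) {h, q, r}: 1 true — at least one ✓
  (2) {m, h, r}: 1/3 true — not all ✓
  (3) {r, g, u, h}: 1 true — at most one ✓
  (4) r=F ⇒ q: vacuous ✓
  (5) g=F, h=F — not both ✓
  (6) {m, r}: 1/2 true — not all ✓
  (7) {m, g}: 1 true — exactly one ✓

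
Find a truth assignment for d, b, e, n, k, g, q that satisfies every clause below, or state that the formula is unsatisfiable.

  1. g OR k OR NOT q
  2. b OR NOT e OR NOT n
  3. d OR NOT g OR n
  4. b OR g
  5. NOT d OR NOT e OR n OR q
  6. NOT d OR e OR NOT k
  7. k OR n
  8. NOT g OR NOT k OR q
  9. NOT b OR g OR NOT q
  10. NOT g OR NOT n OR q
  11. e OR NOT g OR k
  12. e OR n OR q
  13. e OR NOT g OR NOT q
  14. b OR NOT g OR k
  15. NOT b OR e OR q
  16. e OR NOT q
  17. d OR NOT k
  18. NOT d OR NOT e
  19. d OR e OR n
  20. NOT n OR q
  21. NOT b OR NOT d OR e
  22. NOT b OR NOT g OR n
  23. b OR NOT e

Set d = False.
  then (d OR NOT k) forces k = False.
  then (k OR n) forces n = True.
  then (NOT n OR q) forces q = True.
  then (g OR k OR NOT q) forces g = True.
  then (e OR NOT g OR k) forces e = True.
  then (b OR NOT g OR k) forces b = True.
All clauses satisfied.

d=F, b=T, e=T, n=T, k=F, g=T, q=T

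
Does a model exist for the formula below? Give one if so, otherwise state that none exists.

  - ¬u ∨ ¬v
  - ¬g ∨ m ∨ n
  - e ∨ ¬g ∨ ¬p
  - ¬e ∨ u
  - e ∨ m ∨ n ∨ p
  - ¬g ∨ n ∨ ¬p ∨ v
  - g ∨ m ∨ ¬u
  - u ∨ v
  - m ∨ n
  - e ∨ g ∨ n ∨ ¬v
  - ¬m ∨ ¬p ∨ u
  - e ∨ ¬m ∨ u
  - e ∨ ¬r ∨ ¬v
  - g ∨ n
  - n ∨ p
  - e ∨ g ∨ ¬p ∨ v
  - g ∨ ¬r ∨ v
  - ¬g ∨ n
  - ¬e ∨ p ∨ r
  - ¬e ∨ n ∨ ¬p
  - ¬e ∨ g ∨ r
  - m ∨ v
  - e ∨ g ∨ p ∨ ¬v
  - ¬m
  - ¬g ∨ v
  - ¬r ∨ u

Unit clause (¬m) forces m = False.
In (m ∨ n) only n is left, so n = True.
In (m ∨ v) only v is left, so v = True.
In (¬u ∨ ¬v) only ¬u is left, so u = False.
In (¬e ∨ u) only ¬e is left, so e = False.
In (e ∨ ¬r ∨ ¬v) only ¬r is left, so r = False.
Set p = False.
  then (e ∨ g ∨ p ∨ ¬v) forces g = True.
All clauses satisfied.

p=F, n=T, m=F, e=F, r=F, u=F, v=T, g=T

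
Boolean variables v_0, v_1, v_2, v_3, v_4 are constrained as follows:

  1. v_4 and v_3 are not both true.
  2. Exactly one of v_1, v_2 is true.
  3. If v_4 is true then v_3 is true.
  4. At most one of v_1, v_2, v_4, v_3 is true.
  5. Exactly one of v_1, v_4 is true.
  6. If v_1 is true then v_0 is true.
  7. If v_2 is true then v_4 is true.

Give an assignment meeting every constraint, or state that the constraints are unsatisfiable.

v_0 = True, v_1 = True, v_2 = False, v_3 = False, v_4 = False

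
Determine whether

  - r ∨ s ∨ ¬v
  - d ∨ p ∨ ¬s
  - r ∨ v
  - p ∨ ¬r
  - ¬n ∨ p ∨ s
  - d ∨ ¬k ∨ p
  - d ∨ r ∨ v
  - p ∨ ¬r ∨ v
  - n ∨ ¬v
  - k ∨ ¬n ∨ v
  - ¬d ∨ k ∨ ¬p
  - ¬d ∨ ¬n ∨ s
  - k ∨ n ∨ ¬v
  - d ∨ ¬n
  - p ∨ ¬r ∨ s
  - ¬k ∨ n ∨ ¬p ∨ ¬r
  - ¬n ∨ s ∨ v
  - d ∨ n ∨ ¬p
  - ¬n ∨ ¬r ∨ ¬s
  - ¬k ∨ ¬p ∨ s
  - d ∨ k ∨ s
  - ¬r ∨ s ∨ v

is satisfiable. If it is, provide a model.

Set p = True.
Try n = False:
  (n ∨ ¬v) forces v = False.
  (r ∨ v) forces r = True.
  (¬k ∨ n ∨ ¬p ∨ ¬r) forces k = False.
  (¬d ∨ k ∨ ¬p) forces d = False.
  clause (d ∨ n ∨ ¬p) is falsified — backtrack.
So n = True.
  then (d ∨ ¬n) forces d = True.
  then (¬d ∨ k ∨ ¬p) forces k = True.
  then (¬d ∨ ¬n ∨ s) forces s = True.
  then (¬n ∨ ¬r ∨ ¬s) forces r = False.
  then (r ∨ v) forces v = True.
All clauses satisfied.

p = True, n = True, d = True, k = True, s = True, v = True, r = False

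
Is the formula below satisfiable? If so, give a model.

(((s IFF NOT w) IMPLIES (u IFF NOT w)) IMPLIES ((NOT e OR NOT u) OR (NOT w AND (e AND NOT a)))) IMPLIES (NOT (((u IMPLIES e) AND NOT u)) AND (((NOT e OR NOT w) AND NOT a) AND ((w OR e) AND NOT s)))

w=T, s=T, u=T, e=T, a=F

  (((s IFF NOT w) IMPLIES (u IFF NOT w)) IMPLIES ((NOT e OR NOT u) OR (NOT w AND (e AND NOT a)))) IMPLIES (NOT (((u IMPLIES e) AND NOT u)) AND (((NOT e OR NOT w) AND NOT a) AND ((w OR e) AND NOT s))) = True
    ((s IFF NOT w) IMPLIES (u IFF NOT w)) IMPLIES ((NOT e OR NOT u) OR (NOT w AND (e AND NOT a))) = False
      (s IFF NOT w) IMPLIES (u IFF NOT w) = True
        s IFF NOT w = False
          NOT w = False
        u IFF NOT w = False
          NOT w = False
      (NOT e OR NOT u) OR (NOT w AND (e AND NOT a)) = False
        NOT e OR NOT u = False
          NOT e = False
          NOT u = False
        NOT w AND (e AND NOT a) = False
          NOT w = False
          e AND NOT a = True
            NOT a = True
    NOT (((u IMPLIES e) AND NOT u)) AND (((NOT e OR NOT w) AND NOT a) AND ((w OR e) AND NOT s)) = False
      NOT (((u IMPLIES e) AND NOT u)) = True
        (u IMPLIES e) AND NOT u = False
          u IMPLIES e = True
          NOT u = False
      ((NOT e OR NOT w) AND NOT a) AND ((w OR e) AND NOT s) = False
        (NOT e OR NOT w) AND NOT a = False
          NOT e OR NOT w = False
            NOT e = False
            NOT w = False
          NOT a = True
        (w OR e) AND NOT s = False
          w OR e = True
          NOT s = False
The formula evaluates to True.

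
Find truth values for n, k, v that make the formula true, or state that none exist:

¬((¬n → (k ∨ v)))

n: False, k: False, v: False

  ¬((¬n → (k ∨ v))) = True
    ¬n → (k ∨ v) = False
      ¬n = True
      k ∨ v = False
The formula evaluates to True.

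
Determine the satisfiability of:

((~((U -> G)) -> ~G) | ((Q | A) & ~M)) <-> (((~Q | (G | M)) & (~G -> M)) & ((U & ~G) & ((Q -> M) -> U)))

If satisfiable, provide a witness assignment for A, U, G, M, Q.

A = False; U = True; G = False; M = True; Q = False

  ((~((U -> G)) -> ~G) | ((Q | A) & ~M)) <-> (((~Q | (G | M)) & (~G -> M)) & ((U & ~G) & ((Q -> M) -> U))) = True
    (~((U -> G)) -> ~G) | ((Q | A) & ~M) = True
      ~((U -> G)) -> ~G = True
        ~((U -> G)) = True
          U -> G = False
        ~G = True
      (Q | A) & ~M = False
        Q | A = False
        ~M = False
    ((~Q | (G | M)) & (~G -> M)) & ((U & ~G) & ((Q -> M) -> U)) = True
      (~Q | (G | M)) & (~G -> M) = True
        ~Q | (G | M) = True
          ~Q = True
          G | M = True
        ~G -> M = True
          ~G = True
      (U & ~G) & ((Q -> M) -> U) = True
        U & ~G = True
          ~G = True
        (Q -> M) -> U = True
          Q -> M = True
The formula evaluates to True.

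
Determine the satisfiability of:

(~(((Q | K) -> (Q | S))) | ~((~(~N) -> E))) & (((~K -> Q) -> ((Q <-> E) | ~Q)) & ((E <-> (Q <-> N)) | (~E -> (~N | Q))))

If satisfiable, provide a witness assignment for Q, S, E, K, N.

Q = False, S = False, E = False, K = False, N = True

  ~(((Q | K) -> (Q | S))) | ~((~(~N) -> E)) = True
    ~(((Q | K) -> (Q | S))) = False
      (Q | K) -> (Q | S) = True
        Q | K = False
        Q | S = False
    ~((~(~N) -> E)) = True
      ~(~N) -> E = False
        ~(~N) = True
          ~N = False
  ((~K -> Q) -> ((Q <-> E) | ~Q)) & ((E <-> (Q <-> N)) | (~E -> (~N | Q))) = True
    (~K -> Q) -> ((Q <-> E) | ~Q) = True
      ~K -> Q = False
        ~K = True
      (Q <-> E) | ~Q = True
        Q <-> E = True
        ~Q = True
    (E <-> (Q <-> N)) | (~E -> (~N | Q)) = True
      E <-> (Q <-> N) = True
        Q <-> N = False
      ~E -> (~N | Q) = False
        ~E = True
        ~N | Q = False
          ~N = False
Both conjuncts True, so the formula holds.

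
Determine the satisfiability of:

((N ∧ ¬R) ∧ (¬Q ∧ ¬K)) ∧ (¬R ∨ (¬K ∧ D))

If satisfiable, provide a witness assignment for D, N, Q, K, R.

D = False; N = True; Q = False; K = False; R = False

  (N ∧ ¬R) ∧ (¬Q ∧ ¬K) = True
    N ∧ ¬R = True
      ¬R = True
    ¬Q ∧ ¬K = True
      ¬Q = True
      ¬K = True
  ¬R ∨ (¬K ∧ D) = True
    ¬R = True
    ¬K ∧ D = False
      ¬K = True
Both conjuncts True, so the formula holds.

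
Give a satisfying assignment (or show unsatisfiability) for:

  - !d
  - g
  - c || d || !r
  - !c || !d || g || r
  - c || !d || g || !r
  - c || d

c=T, d=F, r=T, g=T

Unit clause (!d) forces d = False.
Unit clause (g) forces g = True.
In (c || d) only c is left, so c = True.
Set r = True.
Check each clause:
  (!d): !d holds.
  (g): g holds.
  (c || d || !r): c holds.
  (!c || !d || g || r): !d holds.
  (c || !d || g || !r): c holds.
  (c || d): c holds.
All clauses satisfied.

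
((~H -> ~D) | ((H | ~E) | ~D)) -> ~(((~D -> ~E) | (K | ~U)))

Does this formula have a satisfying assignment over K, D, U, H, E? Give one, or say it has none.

K: True; D: True; U: False; H: False; E: True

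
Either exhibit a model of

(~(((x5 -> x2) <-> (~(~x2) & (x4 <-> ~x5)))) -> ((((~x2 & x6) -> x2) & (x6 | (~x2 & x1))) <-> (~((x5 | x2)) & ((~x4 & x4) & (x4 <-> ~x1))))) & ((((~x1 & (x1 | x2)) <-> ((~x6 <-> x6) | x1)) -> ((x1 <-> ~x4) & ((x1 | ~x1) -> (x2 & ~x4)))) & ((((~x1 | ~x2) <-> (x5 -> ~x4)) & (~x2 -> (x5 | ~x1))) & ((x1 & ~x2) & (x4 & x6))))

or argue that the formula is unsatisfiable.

The formula is unsatisfiable.

Case x1 = True: the formula simplifies to (~(((x5 -> x2) <-> (~(~x2) & (x4 <-> ~x5)))) -> ((((~x2 & x6) -> x2) & (x6 | ~x2)) <-> (~((x5 | x2)) & ((~x4 & x4) & ~x4)))) & (((~x2 <-> (x5 -> ~x4)) & (~x2 -> x5)) & (~x2 & (x4 & x6))).
  x2 = True: the conjunct ~x2 is False.
  x2 = False: simplifies to (~x5 -> (~x6 <-> (~x5 & ((~x4 & x4) & ~x4)))) & (((x5 -> ~x4) & x5) & (x4 & x6)).
    x5 = True: simplifies to ~x4 & (x4 & x6).
      x4 = True: the conjunct ~x4 is False.
      x4 = False: the conjunct x4 is False.
    x5 = False: the conjunct x5 is False.
Case x1 = False: the conjunct x1 is False.
Both cases fail — unsatisfiable.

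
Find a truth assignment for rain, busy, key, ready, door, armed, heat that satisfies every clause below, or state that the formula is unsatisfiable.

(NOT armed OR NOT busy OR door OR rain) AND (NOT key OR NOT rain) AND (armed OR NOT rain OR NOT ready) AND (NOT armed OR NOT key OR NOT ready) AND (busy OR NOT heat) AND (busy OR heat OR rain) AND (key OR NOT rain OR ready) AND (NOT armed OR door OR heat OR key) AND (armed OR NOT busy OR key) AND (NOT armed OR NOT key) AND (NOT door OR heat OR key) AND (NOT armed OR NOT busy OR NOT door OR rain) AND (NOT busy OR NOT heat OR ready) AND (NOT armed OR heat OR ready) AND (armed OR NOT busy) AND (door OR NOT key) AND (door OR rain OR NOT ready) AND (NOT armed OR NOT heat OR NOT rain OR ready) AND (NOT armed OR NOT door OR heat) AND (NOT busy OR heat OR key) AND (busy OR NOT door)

Set rain = True.
  then (NOT key OR NOT rain) forces key = False.
  then (key OR NOT rain OR ready) forces ready = True.
  then (armed OR NOT rain OR NOT ready) forces armed = True.
Set busy = True.
  then (NOT busy OR heat OR key) forces heat = True.
Set door = False.
All clauses satisfied.

rain = True, busy = True, key = False, ready = True, door = False, armed = True, heat = True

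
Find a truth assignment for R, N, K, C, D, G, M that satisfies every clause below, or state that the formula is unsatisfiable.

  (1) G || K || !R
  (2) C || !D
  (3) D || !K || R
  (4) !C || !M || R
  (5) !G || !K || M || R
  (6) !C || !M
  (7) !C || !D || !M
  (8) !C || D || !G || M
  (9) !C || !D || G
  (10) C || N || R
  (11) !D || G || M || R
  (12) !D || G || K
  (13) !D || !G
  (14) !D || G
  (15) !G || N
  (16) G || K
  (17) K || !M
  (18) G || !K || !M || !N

Set R = True.
Set N = True.
Set K = True.
Set C = False.
  then (C || !D) forces D = False.
Set G = False.
  then (G || !K || !M || !N) forces M = False.
All clauses satisfied.

R = True, N = True, K = True, C = False, D = False, G = False, M = False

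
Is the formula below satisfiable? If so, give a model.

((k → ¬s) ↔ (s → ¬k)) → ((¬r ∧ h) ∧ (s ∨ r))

k: True; s: True; r: False; h: True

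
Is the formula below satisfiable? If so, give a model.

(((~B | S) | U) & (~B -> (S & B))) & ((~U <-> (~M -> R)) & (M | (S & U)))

U = False; B = True; R = False; S = True; M = True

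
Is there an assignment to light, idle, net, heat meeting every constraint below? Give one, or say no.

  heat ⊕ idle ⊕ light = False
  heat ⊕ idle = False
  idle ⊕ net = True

light: False; idle: False; net: True; heat: False

heat ⊕ idle ⊕ light = F ⊕ F ⊕ F = False ✓
heat ⊕ idle = F ⊕ F = False ✓
idle ⊕ net = F ⊕ T = True ✓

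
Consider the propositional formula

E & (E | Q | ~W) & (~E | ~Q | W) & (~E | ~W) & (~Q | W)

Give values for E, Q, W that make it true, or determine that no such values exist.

E = True, Q = False, W = False

Unit clause (E) forces E = True.
In (~E | ~W) only ~W is left, so W = False.
In (~Q | W) only ~Q is left, so Q = False.
Check each clause:
  (E): E holds.
  (E | Q | ~W): E holds.
  (~E | ~Q | W): ~Q holds.
  (~E | ~W): ~W holds.
  (~Q | W): ~Q holds.
All clauses satisfied.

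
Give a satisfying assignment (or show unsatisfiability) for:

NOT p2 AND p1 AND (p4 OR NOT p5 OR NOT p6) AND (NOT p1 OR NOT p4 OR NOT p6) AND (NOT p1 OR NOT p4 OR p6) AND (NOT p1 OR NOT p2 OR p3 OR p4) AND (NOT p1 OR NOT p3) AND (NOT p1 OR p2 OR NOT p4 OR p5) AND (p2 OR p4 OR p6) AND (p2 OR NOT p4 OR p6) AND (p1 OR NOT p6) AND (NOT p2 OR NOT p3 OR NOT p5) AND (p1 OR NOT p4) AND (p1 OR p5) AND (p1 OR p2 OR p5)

p1 = True; p2 = False; p3 = False; p4 = False; p5 = False; p6 = True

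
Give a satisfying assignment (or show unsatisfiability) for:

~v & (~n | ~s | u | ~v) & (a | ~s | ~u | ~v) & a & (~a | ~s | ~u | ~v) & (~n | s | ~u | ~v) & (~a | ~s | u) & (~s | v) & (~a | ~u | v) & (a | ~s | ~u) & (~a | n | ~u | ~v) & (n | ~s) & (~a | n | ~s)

n: False, v: False, u: False, s: False, a: True

Unit clause (~v) forces v = False.
Unit clause (a) forces a = True.
In (~s | v) only ~s is left, so s = False.
In (~a | ~u | v) only ~u is left, so u = False.
Set n = False.
All clauses satisfied.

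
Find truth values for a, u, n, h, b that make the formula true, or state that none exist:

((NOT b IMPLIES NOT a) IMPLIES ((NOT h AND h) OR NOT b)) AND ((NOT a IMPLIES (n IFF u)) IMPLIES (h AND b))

a = False; u = True; n = False; h = True; b = False

  (NOT b IMPLIES NOT a) IMPLIES ((NOT h AND h) OR NOT b) = True
    NOT b IMPLIES NOT a = True
      NOT b = True
      NOT a = True
    (NOT h AND h) OR NOT b = True
      NOT h AND h = False
        NOT h = False
      NOT b = True
  (NOT a IMPLIES (n IFF u)) IMPLIES (h AND b) = True
    NOT a IMPLIES (n IFF u) = False
      NOT a = True
      n IFF u = False
    h AND b = False
Both conjuncts True, so the formula holds.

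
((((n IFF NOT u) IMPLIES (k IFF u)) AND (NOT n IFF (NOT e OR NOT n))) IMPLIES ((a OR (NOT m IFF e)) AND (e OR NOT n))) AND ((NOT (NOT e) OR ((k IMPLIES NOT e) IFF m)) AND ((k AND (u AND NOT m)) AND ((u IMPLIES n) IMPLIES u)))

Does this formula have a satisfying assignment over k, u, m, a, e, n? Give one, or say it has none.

k: True, u: True, m: False, a: False, e: True, n: False

  (((n IFF NOT u) IMPLIES (k IFF u)) AND (NOT n IFF (NOT e OR NOT n))) IMPLIES ((a OR (NOT m IFF e)) AND (e OR NOT n)) = True
    ((n IFF NOT u) IMPLIES (k IFF u)) AND (NOT n IFF (NOT e OR NOT n)) = True
      (n IFF NOT u) IMPLIES (k IFF u) = True
        n IFF NOT u = True
          NOT u = False
        k IFF u = True
      NOT n IFF (NOT e OR NOT n) = True
        NOT n = True
        NOT e OR NOT n = True
          NOT e = False
          NOT n = True
    (a OR (NOT m IFF e)) AND (e OR NOT n) = True
      a OR (NOT m IFF e) = True
        NOT m IFF e = True
          NOT m = True
      e OR NOT n = True
        NOT n = True
  (NOT (NOT e) OR ((k IMPLIES NOT e) IFF m)) AND ((k AND (u AND NOT m)) AND ((u IMPLIES n) IMPLIES u)) = True
    NOT (NOT e) OR ((k IMPLIES NOT e) IFF m) = True
      NOT (NOT e) = True
        NOT e = False
      (k IMPLIES NOT e) IFF m = True
        k IMPLIES NOT e = False
          NOT e = False
    (k AND (u AND NOT m)) AND ((u IMPLIES n) IMPLIES u) = True
      k AND (u AND NOT m) = True
        u AND NOT m = True
          NOT m = True
      (u IMPLIES n) IMPLIES u = True
        u IMPLIES n = False
Both conjuncts True, so the formula holds.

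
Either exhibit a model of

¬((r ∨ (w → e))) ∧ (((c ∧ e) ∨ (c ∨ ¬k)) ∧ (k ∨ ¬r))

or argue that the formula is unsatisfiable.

k = True; e = False; c = True; w = True; r = False

  ¬((r ∨ (w → e))) = True
    r ∨ (w → e) = False
      w → e = False
  ((c ∧ e) ∨ (c ∨ ¬k)) ∧ (k ∨ ¬r) = True
    (c ∧ e) ∨ (c ∨ ¬k) = True
      c ∧ e = False
      c ∨ ¬k = True
        ¬k = False
    k ∨ ¬r = True
      ¬r = True
Both conjuncts True, so the formula holds.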